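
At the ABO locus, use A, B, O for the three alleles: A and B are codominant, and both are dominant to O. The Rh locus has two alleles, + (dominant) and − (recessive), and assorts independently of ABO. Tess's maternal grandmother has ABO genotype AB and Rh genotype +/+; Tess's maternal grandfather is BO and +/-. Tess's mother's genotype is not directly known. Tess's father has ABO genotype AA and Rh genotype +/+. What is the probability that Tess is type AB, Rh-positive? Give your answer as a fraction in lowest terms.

Tess's mother's ABO genotype from AB × BO: 1/4 AB, 1/4 AO, 1/4 BB, 1/4 BO.
Crossing each possibility with the father AA and summing P(type AB): 1/4·1/2 + 1/4·0 + 1/4·1 + 1/4·1/2 = 1/2.
Similarly for Rh via the mother's Rh distribution: P(Rh+) = 1.
Independent loci: 1/2 × 1 = 1/2.

1/2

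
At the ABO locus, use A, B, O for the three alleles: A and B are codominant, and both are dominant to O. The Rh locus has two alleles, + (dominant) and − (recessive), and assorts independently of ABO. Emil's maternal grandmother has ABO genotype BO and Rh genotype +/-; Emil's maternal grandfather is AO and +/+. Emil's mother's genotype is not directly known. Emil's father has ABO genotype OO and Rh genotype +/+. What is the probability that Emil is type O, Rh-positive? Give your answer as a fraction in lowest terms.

Emil's mother's ABO genotype from BO × AO: 1/4 AB, 1/4 AO, 1/4 BO, 1/4 OO.
Crossing each possibility with the father OO and summing P(type O): 1/4·0 + 1/4·1/2 + 1/4·1/2 + 1/4·1 = 1/2.
Similarly for Rh via the mother's Rh distribution: P(Rh+) = 1.
Independent loci: 1/2 × 1 = 1/2.

1/2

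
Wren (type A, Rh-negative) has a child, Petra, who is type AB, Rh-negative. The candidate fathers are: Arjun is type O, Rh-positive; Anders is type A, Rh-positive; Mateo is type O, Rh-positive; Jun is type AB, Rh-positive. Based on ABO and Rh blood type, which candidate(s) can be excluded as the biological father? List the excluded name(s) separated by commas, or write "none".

Arjun, Anders, Mateo

A candidate is excluded only if no genotype consistent with his phenotype could produce a type AB, Rh-negative child with a type A, Rh-negative mother.
Arjun (type O, Rh+): no genotype consistent with that phenotype can produce a type-AB Rh- child with a type-A mother.
Anders (type A, Rh+): no genotype consistent with that phenotype can produce a type-AB Rh- child with a type-A mother.
Mateo (type O, Rh+): no genotype consistent with that phenotype can produce a type-AB Rh- child with a type-A mother.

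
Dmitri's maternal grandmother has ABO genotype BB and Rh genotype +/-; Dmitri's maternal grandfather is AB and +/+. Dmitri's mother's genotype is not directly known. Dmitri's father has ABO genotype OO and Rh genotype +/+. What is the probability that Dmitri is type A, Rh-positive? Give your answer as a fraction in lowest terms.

1/4

Dmitri's mother's ABO genotype from BB × AB: 1/2 AB, 1/2 BB.
Crossing each possibility with the father OO and summing P(type A): 1/2·1/2 + 1/2·0 = 1/4.
Similarly for Rh via the mother's Rh distribution: P(Rh+) = 1.
Independent loci: 1/4 × 1 = 1/4.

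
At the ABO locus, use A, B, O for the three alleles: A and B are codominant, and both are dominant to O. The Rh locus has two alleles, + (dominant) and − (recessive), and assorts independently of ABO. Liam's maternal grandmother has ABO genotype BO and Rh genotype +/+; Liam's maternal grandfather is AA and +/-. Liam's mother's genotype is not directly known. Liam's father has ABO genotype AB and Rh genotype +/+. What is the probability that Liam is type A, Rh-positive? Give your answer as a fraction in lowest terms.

3/8

Liam's mother's ABO genotype from BO × AA: 1/2 AB, 1/2 AO.
Crossing each possibility with the father AB and summing P(type A): 1/2·1/4 + 1/2·1/2 = 3/8.
Similarly for Rh via the mother's Rh distribution: P(Rh+) = 1.
Independent loci: 3/8 × 1 = 3/8.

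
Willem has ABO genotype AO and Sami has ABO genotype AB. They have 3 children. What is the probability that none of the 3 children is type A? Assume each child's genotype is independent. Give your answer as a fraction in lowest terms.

ABO cross AO × AB → 1/2 A, 1/4 B, 1/4 AB.
So P(type A) = 1/2 per child.
P(not type A) = 1/2 for one child; (1/2)^3 = 1/8.

1/8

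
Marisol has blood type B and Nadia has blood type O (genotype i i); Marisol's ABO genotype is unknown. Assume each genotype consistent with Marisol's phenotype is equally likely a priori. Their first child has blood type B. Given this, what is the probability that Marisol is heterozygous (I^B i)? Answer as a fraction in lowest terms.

Possible genotypes: Marisol ∈ {I^B I^B, I^B i}; Nadia ∈ {i i}.
Weight each parental genotype pair by prior × P(type-B child):
  I^B I^B × i i: posterior weight 2/3.
  I^B i × i i: posterior weight 1/3.
Sum the posterior weight over pairs where Marisol is I^B i: 1/3.

1/3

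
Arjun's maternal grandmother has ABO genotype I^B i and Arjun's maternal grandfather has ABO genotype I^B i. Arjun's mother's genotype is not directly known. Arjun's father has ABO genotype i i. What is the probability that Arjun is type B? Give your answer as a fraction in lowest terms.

Arjun's mother's ABO genotype from I^B i × I^B i: 1/4 I^B I^B, 1/2 I^B i, 1/4 i i.
Crossing each possibility with the father i i and summing P(type B): 1/4·1 + 1/2·1/2 + 1/4·0 = 1/2.

1/2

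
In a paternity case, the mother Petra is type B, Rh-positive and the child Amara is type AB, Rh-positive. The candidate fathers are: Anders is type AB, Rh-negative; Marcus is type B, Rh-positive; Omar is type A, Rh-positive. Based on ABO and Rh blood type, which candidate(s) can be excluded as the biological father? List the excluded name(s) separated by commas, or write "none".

Marcus

A candidate is excluded only if no genotype consistent with his phenotype could produce a type AB, Rh-positive child with a type B, Rh-positive mother.
Marcus (type B, Rh+): no genotype consistent with that phenotype can produce a type-AB Rh+ child with a type-B mother.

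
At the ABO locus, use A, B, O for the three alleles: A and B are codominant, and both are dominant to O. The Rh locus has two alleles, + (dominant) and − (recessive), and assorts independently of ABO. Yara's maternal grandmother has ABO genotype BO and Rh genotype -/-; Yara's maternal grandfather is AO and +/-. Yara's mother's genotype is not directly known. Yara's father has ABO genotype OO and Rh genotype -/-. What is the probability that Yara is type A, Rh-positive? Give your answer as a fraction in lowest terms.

Yara's mother's ABO genotype from BO × AO: 1/4 AB, 1/4 AO, 1/4 BO, 1/4 OO.
Crossing each possibility with the father OO and summing P(type A): 1/4·1/2 + 1/4·1/2 + 1/4·0 + 1/4·0 = 1/4.
Similarly for Rh via the mother's Rh distribution: P(Rh+) = 1/4.
Independent loci: 1/4 × 1/4 = 1/16.

1/16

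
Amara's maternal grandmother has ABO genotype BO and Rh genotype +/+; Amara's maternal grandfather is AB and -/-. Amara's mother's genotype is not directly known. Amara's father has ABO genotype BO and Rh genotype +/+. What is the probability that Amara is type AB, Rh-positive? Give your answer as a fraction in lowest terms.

1/8

Amara's mother's ABO genotype from BO × AB: 1/4 AB, 1/4 AO, 1/4 BB, 1/4 BO.
Crossing each possibility with the father BO and summing P(type AB): 1/4·1/4 + 1/4·1/4 + 1/4·0 + 1/4·0 = 1/8.
Similarly for Rh via the mother's Rh distribution: P(Rh+) = 1.
Independent loci: 1/8 × 1 = 1/8.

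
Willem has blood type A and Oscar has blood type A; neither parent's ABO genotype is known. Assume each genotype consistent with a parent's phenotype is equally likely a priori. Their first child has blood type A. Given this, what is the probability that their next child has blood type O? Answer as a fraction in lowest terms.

1/20

Possible genotypes: Willem ∈ {AA, AO}; Oscar ∈ {AA, AO}.
Weight each parental genotype pair by prior × P(type-A child):
  AA × AA: posterior weight 4/15; P(next child type O) = 0.
  AA × AO: posterior weight 4/15; P(next child type O) = 0.
  AO × AA: posterior weight 4/15; P(next child type O) = 0.
  AO × AO: posterior weight 1/5; P(next child type O) = 1/4.
Weighted sum = 1/20.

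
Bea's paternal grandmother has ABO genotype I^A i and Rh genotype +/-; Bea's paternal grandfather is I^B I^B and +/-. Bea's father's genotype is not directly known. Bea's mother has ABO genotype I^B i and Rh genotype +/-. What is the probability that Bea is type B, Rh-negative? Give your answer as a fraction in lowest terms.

5/32

Bea's father's ABO genotype from I^A i × I^B I^B: 1/2 I^A I^B, 1/2 I^B i.
Crossing each possibility with the mother I^B i and summing P(type B): 1/2·1/2 + 1/2·3/4 = 5/8.
Similarly for Rh via the father's Rh distribution: P(Rh-) = 1/4.
Independent loci: 5/8 × 1/4 = 5/32.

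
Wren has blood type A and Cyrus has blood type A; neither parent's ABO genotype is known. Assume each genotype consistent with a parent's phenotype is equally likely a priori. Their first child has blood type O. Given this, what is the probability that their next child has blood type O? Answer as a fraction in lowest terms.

1/4

Possible genotypes: Wren ∈ {I^A I^A, I^A i}; Cyrus ∈ {I^A I^A, I^A i}.
Weight each parental genotype pair by prior × P(type-O child):
  I^A i × I^A i: posterior weight 1; P(next child type O) = 1/4.
Weighted sum = 1/4.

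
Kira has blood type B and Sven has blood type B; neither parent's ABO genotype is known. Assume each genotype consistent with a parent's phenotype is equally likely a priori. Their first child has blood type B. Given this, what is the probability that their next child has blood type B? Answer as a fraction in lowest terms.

Possible genotypes: Kira ∈ {I^B I^B, I^B i}; Sven ∈ {I^B I^B, I^B i}.
Weight each parental genotype pair by prior × P(type-B child):
  I^B I^B × I^B I^B: posterior weight 4/15; P(next child type B) = 1.
  I^B I^B × I^B i: posterior weight 4/15; P(next child type B) = 1.
  I^B i × I^B I^B: posterior weight 4/15; P(next child type B) = 1.
  I^B i × I^B i: posterior weight 1/5; P(next child type B) = 3/4.
Weighted sum = 19/20.

19/20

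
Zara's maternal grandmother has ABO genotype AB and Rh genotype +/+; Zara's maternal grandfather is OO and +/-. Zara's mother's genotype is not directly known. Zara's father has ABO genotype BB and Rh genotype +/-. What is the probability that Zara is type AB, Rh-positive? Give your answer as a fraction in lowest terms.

Zara's mother's ABO genotype from AB × OO: 1/2 AO, 1/2 BO.
Crossing each possibility with the father BB and summing P(type AB): 1/2·1/2 + 1/2·0 = 1/4.
Similarly for Rh via the mother's Rh distribution: P(Rh+) = 7/8.
Independent loci: 1/4 × 7/8 = 7/32.

7/32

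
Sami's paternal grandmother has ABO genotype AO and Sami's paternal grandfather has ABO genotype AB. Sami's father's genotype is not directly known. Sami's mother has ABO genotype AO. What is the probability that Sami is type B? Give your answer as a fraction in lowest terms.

Sami's father's ABO genotype from AO × AB: 1/4 AA, 1/4 AB, 1/4 AO, 1/4 BO.
Crossing each possibility with the mother AO and summing P(type B): 1/4·0 + 1/4·1/4 + 1/4·0 + 1/4·1/4 = 1/8.

1/8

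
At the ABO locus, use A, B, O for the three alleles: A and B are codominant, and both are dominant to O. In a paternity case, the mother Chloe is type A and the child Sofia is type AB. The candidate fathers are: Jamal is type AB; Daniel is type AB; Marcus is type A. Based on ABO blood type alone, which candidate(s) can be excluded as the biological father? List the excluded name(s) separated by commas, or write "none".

Marcus

A candidate is excluded only if no genotype consistent with his phenotype could produce a type AB child with a type A mother.
Marcus (type A): no genotype consistent with that phenotype can produce a type-AB child with a type-A mother.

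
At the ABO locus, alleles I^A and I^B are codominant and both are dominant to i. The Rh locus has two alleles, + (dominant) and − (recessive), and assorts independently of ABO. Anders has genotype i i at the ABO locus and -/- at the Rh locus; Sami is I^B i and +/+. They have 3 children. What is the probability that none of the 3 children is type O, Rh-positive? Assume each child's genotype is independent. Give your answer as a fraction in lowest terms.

ABO cross i i × I^B i → 1/2 O, 1/2 B.
Rh cross -/- × +/+ → 1 Rh+; so P(type O, Rh-positive) = 1/2 × 1 = 1/2 per child.
P(not type O, Rh-positive) = 1/2 for one child; (1/2)^3 = 1/8.

1/8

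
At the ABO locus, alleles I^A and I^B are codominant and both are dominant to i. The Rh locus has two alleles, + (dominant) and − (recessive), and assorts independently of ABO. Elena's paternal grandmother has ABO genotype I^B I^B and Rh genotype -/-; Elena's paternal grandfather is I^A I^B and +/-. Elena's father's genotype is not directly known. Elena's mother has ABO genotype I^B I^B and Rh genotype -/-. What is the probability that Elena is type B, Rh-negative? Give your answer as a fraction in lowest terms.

9/16

Elena's father's ABO genotype from I^B I^B × I^A I^B: 1/2 I^A I^B, 1/2 I^B I^B.
Crossing each possibility with the mother I^B I^B and summing P(type B): 1/2·1/2 + 1/2·1 = 3/4.
Similarly for Rh via the father's Rh distribution: P(Rh-) = 3/4.
Independent loci: 3/4 × 3/4 = 9/16.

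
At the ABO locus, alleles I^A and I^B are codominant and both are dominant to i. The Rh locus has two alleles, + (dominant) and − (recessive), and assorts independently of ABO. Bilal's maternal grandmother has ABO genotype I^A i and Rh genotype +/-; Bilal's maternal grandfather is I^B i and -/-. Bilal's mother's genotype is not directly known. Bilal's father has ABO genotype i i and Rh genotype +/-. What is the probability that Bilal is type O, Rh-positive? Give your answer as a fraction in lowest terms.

5/16

Bilal's mother's ABO genotype from I^A i × I^B i: 1/4 I^A I^B, 1/4 I^A i, 1/4 I^B i, 1/4 i i.
Crossing each possibility with the father i i and summing P(type O): 1/4·0 + 1/4·1/2 + 1/4·1/2 + 1/4·1 = 1/2.
Similarly for Rh via the mother's Rh distribution: P(Rh+) = 5/8.
Independent loci: 1/2 × 5/8 = 5/16.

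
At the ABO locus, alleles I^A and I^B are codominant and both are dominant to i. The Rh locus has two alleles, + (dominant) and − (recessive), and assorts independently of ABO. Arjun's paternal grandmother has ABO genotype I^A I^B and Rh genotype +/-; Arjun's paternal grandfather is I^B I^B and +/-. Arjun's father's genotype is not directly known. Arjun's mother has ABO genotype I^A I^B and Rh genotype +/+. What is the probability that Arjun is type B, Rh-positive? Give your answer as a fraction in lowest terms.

3/8

Arjun's father's ABO genotype from I^A I^B × I^B I^B: 1/2 I^A I^B, 1/2 I^B I^B.
Crossing each possibility with the mother I^A I^B and summing P(type B): 1/2·1/4 + 1/2·1/2 = 3/8.
Similarly for Rh via the father's Rh distribution: P(Rh+) = 1.
Independent loci: 3/8 × 1 = 3/8.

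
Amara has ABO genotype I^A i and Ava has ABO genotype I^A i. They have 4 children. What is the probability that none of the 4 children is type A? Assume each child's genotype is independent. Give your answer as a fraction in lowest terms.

1/256

ABO cross I^A i × I^A i → 1/4 O, 3/4 A.
So P(type A) = 3/4 per child.
P(not type A) = 1/4 for one child; (1/4)^4 = 1/256.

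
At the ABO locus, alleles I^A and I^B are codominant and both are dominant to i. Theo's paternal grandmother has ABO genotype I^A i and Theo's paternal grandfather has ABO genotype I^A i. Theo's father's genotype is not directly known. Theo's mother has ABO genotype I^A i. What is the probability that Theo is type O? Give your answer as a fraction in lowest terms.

1/4

Theo's father's ABO genotype from I^A i × I^A i: 1/4 I^A I^A, 1/2 I^A i, 1/4 i i.
Crossing each possibility with the mother I^A i and summing P(type O): 1/4·0 + 1/2·1/4 + 1/4·1/2 = 1/4.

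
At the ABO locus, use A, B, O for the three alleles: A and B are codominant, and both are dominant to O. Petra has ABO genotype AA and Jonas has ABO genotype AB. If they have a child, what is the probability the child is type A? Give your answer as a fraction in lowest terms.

ABO cross AA × AB → offspring phenotypes: 1/2 A, 1/2 AB.
So P(type A) = 1/2.

1/2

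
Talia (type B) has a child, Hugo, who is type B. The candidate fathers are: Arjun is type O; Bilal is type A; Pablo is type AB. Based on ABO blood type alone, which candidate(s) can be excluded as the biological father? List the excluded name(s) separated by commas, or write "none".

none

A candidate is excluded only if no genotype consistent with his phenotype could produce a type B child with a type B mother.
Every candidate has at least one consistent genotype combination, so none can be excluded.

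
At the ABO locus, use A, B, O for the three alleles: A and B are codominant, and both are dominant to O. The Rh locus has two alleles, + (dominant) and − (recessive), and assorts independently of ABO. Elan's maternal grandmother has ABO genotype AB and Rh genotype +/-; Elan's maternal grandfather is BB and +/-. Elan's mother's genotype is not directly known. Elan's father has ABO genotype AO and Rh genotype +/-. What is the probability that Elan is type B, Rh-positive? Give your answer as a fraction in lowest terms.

9/32

Elan's mother's ABO genotype from AB × BB: 1/2 AB, 1/2 BB.
Crossing each possibility with the father AO and summing P(type B): 1/2·1/4 + 1/2·1/2 = 3/8.
Similarly for Rh via the mother's Rh distribution: P(Rh+) = 3/4.
Independent loci: 3/8 × 3/4 = 9/32.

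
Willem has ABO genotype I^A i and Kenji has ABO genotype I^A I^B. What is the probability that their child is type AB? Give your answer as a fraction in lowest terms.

1/4

ABO cross I^A i × I^A I^B → offspring phenotypes: 1/2 A, 1/4 B, 1/4 AB.
So P(type AB) = 1/4.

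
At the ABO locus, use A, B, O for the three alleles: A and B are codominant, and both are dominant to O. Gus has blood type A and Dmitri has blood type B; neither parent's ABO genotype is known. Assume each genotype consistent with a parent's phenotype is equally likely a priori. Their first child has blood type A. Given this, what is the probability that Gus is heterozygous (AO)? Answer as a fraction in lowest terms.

1/3

Possible genotypes: Gus ∈ {AA, AO}; Dmitri ∈ {BB, BO}.
Weight each parental genotype pair by prior × P(type-A child):
  AA × BO: posterior weight 2/3.
  AO × BO: posterior weight 1/3.
Sum the posterior weight over pairs where Gus is AO: 1/3.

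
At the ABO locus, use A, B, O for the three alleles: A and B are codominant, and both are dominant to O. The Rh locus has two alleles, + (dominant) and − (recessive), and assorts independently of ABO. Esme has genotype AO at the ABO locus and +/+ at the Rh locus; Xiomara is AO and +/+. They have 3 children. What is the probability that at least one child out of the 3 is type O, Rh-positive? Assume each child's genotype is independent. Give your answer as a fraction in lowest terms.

ABO cross AO × AO → 1/4 O, 3/4 A.
Rh cross +/+ × +/+ → 1 Rh+; so P(type O, Rh-positive) = 1/4 × 1 = 1/4 per child.
P(none) = (3/4)^3 = 27/64; P(at least one) = 1 − 27/64 = 37/64.

37/64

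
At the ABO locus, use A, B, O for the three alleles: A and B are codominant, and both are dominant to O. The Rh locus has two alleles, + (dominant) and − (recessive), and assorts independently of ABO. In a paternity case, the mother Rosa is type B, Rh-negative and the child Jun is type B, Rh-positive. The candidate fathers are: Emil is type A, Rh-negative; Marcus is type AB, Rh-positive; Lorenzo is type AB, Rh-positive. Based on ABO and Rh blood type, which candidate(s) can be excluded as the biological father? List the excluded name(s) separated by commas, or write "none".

A candidate is excluded only if no genotype consistent with his phenotype could produce a type B, Rh-positive child with a type B, Rh-negative mother.
Emil (type A, Rh-): no genotype consistent with that phenotype can produce a type-B Rh+ child with a type-B mother.

Emil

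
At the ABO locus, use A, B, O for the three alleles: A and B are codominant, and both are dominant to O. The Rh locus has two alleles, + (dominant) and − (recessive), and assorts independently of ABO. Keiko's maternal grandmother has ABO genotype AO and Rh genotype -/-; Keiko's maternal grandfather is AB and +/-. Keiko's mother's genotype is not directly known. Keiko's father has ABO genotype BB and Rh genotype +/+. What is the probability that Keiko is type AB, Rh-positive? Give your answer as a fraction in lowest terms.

1/2

Keiko's mother's ABO genotype from AO × AB: 1/4 AA, 1/4 AB, 1/4 AO, 1/4 BO.
Crossing each possibility with the father BB and summing P(type AB): 1/4·1 + 1/4·1/2 + 1/4·1/2 + 1/4·0 = 1/2.
Similarly for Rh via the mother's Rh distribution: P(Rh+) = 1.
Independent loci: 1/2 × 1 = 1/2.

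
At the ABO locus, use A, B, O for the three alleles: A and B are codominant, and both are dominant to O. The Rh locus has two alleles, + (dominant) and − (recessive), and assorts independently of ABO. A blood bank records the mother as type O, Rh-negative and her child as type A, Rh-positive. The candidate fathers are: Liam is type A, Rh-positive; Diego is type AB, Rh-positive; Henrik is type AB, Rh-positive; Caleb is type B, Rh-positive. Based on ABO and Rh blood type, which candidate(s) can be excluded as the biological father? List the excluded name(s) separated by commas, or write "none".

Caleb

A candidate is excluded only if no genotype consistent with his phenotype could produce a type A, Rh-positive child with a type O, Rh-negative mother.
Caleb (type B, Rh+): no genotype consistent with that phenotype can produce a type-A Rh+ child with a type-O mother.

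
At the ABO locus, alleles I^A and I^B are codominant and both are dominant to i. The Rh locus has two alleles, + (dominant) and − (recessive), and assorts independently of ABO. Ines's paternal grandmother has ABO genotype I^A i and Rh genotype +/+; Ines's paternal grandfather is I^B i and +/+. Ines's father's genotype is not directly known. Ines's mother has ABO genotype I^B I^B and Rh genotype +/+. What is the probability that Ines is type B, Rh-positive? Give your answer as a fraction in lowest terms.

3/4

Ines's father's ABO genotype from I^A i × I^B i: 1/4 I^A I^B, 1/4 I^A i, 1/4 I^B i, 1/4 i i.
Crossing each possibility with the mother I^B I^B and summing P(type B): 1/4·1/2 + 1/4·1/2 + 1/4·1 + 1/4·1 = 3/4.
Similarly for Rh via the father's Rh distribution: P(Rh+) = 1.
Independent loci: 3/4 × 1 = 3/4.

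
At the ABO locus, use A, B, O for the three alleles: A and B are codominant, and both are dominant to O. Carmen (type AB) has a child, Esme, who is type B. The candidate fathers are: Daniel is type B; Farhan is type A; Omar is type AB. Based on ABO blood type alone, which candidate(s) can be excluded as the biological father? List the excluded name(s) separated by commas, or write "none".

A candidate is excluded only if no genotype consistent with his phenotype could produce a type B child with a type AB mother.
Every candidate has at least one consistent genotype combination, so none can be excluded.

none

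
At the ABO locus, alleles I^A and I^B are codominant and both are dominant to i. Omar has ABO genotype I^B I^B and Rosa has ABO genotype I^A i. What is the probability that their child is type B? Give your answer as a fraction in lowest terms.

ABO cross I^B I^B × I^A i → offspring phenotypes: 1/2 B, 1/2 AB.
So P(type B) = 1/2.

1/2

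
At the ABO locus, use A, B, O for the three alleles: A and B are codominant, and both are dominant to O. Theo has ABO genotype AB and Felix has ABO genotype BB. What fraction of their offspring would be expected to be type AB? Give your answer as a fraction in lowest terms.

1/2

ABO cross AB × BB → offspring phenotypes: 1/2 B, 1/2 AB.
So P(type AB) = 1/2.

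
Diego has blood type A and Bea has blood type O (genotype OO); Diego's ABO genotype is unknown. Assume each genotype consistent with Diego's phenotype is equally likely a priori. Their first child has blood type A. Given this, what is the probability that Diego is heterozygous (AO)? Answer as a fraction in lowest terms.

1/3

Possible genotypes: Diego ∈ {AA, AO}; Bea ∈ {OO}.
Weight each parental genotype pair by prior × P(type-A child):
  AA × OO: posterior weight 2/3.
  AO × OO: posterior weight 1/3.
Sum the posterior weight over pairs where Diego is AO: 1/3.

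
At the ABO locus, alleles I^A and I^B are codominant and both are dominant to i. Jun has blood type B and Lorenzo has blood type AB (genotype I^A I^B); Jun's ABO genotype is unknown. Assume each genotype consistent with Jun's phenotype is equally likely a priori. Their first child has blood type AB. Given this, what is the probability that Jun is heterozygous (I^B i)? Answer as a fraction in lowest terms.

1/3

Possible genotypes: Jun ∈ {I^B I^B, I^B i}; Lorenzo ∈ {I^A I^B}.
Weight each parental genotype pair by prior × P(type-AB child):
  I^B I^B × I^A I^B: posterior weight 2/3.
  I^B i × I^A I^B: posterior weight 1/3.
Sum the posterior weight over pairs where Jun is I^B i: 1/3.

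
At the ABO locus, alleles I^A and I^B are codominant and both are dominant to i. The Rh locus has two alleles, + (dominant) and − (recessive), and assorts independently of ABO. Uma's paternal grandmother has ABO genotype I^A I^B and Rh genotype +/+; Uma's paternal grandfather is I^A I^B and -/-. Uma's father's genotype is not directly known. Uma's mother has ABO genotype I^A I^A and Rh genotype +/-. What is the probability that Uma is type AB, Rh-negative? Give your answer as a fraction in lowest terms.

Uma's father's ABO genotype from I^A I^B × I^A I^B: 1/4 I^A I^A, 1/2 I^A I^B, 1/4 I^B I^B.
Crossing each possibility with the mother I^A I^A and summing P(type AB): 1/4·0 + 1/2·1/2 + 1/4·1 = 1/2.
Similarly for Rh via the father's Rh distribution: P(Rh-) = 1/4.
Independent loci: 1/2 × 1/4 = 1/8.

1/8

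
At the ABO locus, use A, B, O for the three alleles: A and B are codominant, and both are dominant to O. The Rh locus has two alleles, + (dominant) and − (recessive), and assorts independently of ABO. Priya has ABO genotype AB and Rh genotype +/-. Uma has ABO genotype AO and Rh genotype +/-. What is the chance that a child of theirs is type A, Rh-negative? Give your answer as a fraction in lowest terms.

ABO cross AB × AO → offspring phenotypes: 1/2 A, 1/4 B, 1/4 AB.
Rh cross +/- × +/- → 3/4 Rh+, 1/4 Rh-.
Independent loci: P(type A, Rh-negative) = 1/2 × 1/4 = 1/8.

1/8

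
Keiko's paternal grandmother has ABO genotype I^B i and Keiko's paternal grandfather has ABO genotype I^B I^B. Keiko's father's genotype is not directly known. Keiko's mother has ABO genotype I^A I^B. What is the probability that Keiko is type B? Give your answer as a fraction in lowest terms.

1/2

Keiko's father's ABO genotype from I^B i × I^B I^B: 1/2 I^B I^B, 1/2 I^B i.
Crossing each possibility with the mother I^A I^B and summing P(type B): 1/2·1/2 + 1/2·1/2 = 1/2.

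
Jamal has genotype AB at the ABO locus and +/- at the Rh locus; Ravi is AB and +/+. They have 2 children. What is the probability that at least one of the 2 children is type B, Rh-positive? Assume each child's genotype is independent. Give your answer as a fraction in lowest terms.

7/16

ABO cross AB × AB → 1/4 A, 1/4 B, 1/2 AB.
Rh cross +/- × +/+ → 1 Rh+; so P(type B, Rh-positive) = 1/4 × 1 = 1/4 per child.
P(none) = (3/4)^2 = 9/16; P(at least one) = 1 − 9/16 = 7/16.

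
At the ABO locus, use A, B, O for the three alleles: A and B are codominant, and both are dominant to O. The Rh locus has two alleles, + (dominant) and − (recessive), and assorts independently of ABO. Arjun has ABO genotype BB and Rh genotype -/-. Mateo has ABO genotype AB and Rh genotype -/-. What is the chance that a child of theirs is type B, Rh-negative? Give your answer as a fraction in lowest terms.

ABO cross BB × AB → offspring phenotypes: 1/2 B, 1/2 AB.
Rh cross -/- × -/- → 1 Rh-.
Independent loci: P(type B, Rh-negative) = 1/2 × 1 = 1/2.

1/2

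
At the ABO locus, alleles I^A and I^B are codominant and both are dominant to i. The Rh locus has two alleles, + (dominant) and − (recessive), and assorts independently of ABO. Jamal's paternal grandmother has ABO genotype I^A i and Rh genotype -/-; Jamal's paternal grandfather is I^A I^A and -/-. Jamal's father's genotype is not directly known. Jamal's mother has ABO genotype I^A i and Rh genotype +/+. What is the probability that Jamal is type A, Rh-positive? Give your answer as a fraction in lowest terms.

7/8

Jamal's father's ABO genotype from I^A i × I^A I^A: 1/2 I^A I^A, 1/2 I^A i.
Crossing each possibility with the mother I^A i and summing P(type A): 1/2·1 + 1/2·3/4 = 7/8.
Similarly for Rh via the father's Rh distribution: P(Rh+) = 1.
Independent loci: 7/8 × 1 = 7/8.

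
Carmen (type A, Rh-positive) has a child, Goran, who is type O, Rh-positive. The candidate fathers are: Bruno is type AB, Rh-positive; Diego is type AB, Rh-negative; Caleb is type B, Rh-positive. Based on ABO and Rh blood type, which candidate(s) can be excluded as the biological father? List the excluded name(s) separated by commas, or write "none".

Bruno, Diego

A candidate is excluded only if no genotype consistent with his phenotype could produce a type O, Rh-positive child with a type A, Rh-positive mother.
Bruno (type AB, Rh+): no genotype consistent with that phenotype can produce a type-O Rh+ child with a type-A mother.
Diego (type AB, Rh-): no genotype consistent with that phenotype can produce a type-O Rh+ child with a type-A mother.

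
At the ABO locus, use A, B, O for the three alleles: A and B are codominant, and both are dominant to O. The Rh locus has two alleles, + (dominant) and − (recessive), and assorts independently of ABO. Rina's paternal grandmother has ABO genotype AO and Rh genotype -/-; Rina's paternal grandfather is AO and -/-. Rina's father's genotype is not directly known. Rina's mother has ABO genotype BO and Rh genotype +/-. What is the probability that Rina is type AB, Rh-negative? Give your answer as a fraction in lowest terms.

Rina's father's ABO genotype from AO × AO: 1/4 AA, 1/2 AO, 1/4 OO.
Crossing each possibility with the mother BO and summing P(type AB): 1/4·1/2 + 1/2·1/4 + 1/4·0 = 1/4.
Similarly for Rh via the father's Rh distribution: P(Rh-) = 1/2.
Independent loci: 1/4 × 1/2 = 1/8.

1/8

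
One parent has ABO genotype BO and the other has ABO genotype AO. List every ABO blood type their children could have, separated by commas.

O, A, B, AB

Gametes from BO × AO give offspring ABO genotypes AB, AO, BO, OO, i.e. phenotypes O, A, B, AB.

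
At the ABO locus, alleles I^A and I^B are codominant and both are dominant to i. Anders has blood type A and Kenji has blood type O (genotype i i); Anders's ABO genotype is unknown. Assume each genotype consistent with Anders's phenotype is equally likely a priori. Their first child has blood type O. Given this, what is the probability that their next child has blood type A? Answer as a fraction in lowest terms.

1/2

Possible genotypes: Anders ∈ {I^A I^A, I^A i}; Kenji ∈ {i i}.
Weight each parental genotype pair by prior × P(type-O child):
  I^A i × i i: posterior weight 1; P(next child type A) = 1/2.
Weighted sum = 1/2.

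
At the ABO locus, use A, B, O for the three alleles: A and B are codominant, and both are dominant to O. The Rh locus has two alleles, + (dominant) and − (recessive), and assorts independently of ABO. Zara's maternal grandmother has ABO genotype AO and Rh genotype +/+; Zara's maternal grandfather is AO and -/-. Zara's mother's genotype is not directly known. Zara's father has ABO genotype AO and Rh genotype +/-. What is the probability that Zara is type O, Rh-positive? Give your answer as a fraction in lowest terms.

3/16

Zara's mother's ABO genotype from AO × AO: 1/4 AA, 1/2 AO, 1/4 OO.
Crossing each possibility with the father AO and summing P(type O): 1/4·0 + 1/2·1/4 + 1/4·1/2 = 1/4.
Similarly for Rh via the mother's Rh distribution: P(Rh+) = 3/4.
Independent loci: 1/4 × 3/4 = 3/16.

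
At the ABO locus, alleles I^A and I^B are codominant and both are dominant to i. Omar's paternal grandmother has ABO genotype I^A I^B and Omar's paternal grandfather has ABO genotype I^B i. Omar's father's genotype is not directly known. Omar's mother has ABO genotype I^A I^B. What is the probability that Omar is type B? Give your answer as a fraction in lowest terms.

3/8

Omar's father's ABO genotype from I^A I^B × I^B i: 1/4 I^A I^B, 1/4 I^A i, 1/4 I^B I^B, 1/4 I^B i.
Crossing each possibility with the mother I^A I^B and summing P(type B): 1/4·1/4 + 1/4·1/4 + 1/4·1/2 + 1/4·1/2 = 3/8.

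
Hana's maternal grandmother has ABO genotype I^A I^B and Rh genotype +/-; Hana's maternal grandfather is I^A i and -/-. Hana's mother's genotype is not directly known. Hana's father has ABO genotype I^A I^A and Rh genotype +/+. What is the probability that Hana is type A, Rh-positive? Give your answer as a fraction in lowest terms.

Hana's mother's ABO genotype from I^A I^B × I^A i: 1/4 I^A I^A, 1/4 I^A I^B, 1/4 I^A i, 1/4 I^B i.
Crossing each possibility with the father I^A I^A and summing P(type A): 1/4·1 + 1/4·1/2 + 1/4·1 + 1/4·1/2 = 3/4.
Similarly for Rh via the mother's Rh distribution: P(Rh+) = 1.
Independent loci: 3/4 × 1 = 3/4.

3/4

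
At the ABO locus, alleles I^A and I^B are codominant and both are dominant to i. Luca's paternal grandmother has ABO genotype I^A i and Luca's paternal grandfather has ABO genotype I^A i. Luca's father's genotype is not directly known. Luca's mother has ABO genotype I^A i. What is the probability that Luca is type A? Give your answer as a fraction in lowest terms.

Luca's father's ABO genotype from I^A i × I^A i: 1/4 I^A I^A, 1/2 I^A i, 1/4 i i.
Crossing each possibility with the mother I^A i and summing P(type A): 1/4·1 + 1/2·3/4 + 1/4·1/2 = 3/4.

3/4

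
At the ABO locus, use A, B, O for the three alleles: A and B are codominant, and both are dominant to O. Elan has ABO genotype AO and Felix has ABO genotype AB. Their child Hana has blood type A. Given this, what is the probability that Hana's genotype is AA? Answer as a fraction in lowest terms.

1/2

Cross AO × AB → 1/4 AA, 1/4 AB, 1/4 AO, 1/4 BO.
Type-A genotypes among offspring: AA (1/4), AO (1/4); total 1/2.
P(AA | type A) = (1/4) / (1/2) = 1/2.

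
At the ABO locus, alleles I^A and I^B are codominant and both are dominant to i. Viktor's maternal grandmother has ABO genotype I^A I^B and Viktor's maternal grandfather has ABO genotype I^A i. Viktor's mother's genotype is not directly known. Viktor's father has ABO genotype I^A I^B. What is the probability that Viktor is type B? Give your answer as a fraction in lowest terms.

Viktor's mother's ABO genotype from I^A I^B × I^A i: 1/4 I^A I^A, 1/4 I^A I^B, 1/4 I^A i, 1/4 I^B i.
Crossing each possibility with the father I^A I^B and summing P(type B): 1/4·0 + 1/4·1/4 + 1/4·1/4 + 1/4·1/2 = 1/4.

1/4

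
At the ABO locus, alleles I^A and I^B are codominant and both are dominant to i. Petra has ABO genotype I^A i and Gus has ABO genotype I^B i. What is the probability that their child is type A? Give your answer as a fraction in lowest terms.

ABO cross I^A i × I^B i → offspring phenotypes: 1/4 O, 1/4 A, 1/4 B, 1/4 AB.
So P(type A) = 1/4.

1/4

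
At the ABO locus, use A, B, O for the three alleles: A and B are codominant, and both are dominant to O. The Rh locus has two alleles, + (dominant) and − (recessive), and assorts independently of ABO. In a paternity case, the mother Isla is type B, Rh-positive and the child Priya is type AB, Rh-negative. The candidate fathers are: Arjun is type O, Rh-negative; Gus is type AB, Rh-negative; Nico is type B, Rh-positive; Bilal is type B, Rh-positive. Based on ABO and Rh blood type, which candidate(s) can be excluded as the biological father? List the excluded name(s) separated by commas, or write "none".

A candidate is excluded only if no genotype consistent with his phenotype could produce a type AB, Rh-negative child with a type B, Rh-positive mother.
Arjun (type O, Rh-): no genotype consistent with that phenotype can produce a type-AB Rh- child with a type-B mother.
Nico (type B, Rh+): no genotype consistent with that phenotype can produce a type-AB Rh- child with a type-B mother.
Bilal (type B, Rh+): no genotype consistent with that phenotype can produce a type-AB Rh- child with a type-B mother.

Arjun, Nico, Bilal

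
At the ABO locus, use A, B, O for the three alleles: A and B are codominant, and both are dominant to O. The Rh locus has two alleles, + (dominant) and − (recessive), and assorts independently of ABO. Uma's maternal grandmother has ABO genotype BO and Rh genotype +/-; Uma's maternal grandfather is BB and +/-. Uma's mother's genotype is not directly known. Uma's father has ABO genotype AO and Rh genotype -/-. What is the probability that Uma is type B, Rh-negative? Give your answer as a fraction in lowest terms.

Uma's mother's ABO genotype from BO × BB: 1/2 BB, 1/2 BO.
Crossing each possibility with the father AO and summing P(type B): 1/2·1/2 + 1/2·1/4 = 3/8.
Similarly for Rh via the mother's Rh distribution: P(Rh-) = 1/2.
Independent loci: 3/8 × 1/2 = 3/16.

3/16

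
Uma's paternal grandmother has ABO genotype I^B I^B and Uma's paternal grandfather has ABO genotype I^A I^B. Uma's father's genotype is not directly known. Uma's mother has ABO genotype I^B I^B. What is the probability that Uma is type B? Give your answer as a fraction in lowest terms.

3/4

Uma's father's ABO genotype from I^B I^B × I^A I^B: 1/2 I^A I^B, 1/2 I^B I^B.
Crossing each possibility with the mother I^B I^B and summing P(type B): 1/2·1/2 + 1/2·1 = 3/4.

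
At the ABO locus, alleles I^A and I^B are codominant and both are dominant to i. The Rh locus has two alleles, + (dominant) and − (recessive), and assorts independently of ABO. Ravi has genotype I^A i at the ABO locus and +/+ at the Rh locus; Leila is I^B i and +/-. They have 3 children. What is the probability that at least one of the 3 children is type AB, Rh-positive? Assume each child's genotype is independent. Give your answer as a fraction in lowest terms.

37/64

ABO cross I^A i × I^B i → 1/4 O, 1/4 A, 1/4 B, 1/4 AB.
Rh cross +/+ × +/- → 1 Rh+; so P(type AB, Rh-positive) = 1/4 × 1 = 1/4 per child.
P(none) = (3/4)^3 = 27/64; P(at least one) = 1 − 27/64 = 37/64.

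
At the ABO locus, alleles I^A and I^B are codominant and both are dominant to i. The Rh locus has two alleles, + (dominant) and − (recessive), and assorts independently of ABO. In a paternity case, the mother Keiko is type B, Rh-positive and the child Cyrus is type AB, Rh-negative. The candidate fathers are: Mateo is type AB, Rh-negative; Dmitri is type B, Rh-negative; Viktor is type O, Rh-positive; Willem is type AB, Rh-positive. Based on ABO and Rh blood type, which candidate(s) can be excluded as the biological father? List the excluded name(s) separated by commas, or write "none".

A candidate is excluded only if no genotype consistent with his phenotype could produce a type AB, Rh-negative child with a type B, Rh-positive mother.
Dmitri (type B, Rh-): no genotype consistent with that phenotype can produce a type-AB Rh- child with a type-B mother.
Viktor (type O, Rh+): no genotype consistent with that phenotype can produce a type-AB Rh- child with a type-B mother.

Dmitri, Viktor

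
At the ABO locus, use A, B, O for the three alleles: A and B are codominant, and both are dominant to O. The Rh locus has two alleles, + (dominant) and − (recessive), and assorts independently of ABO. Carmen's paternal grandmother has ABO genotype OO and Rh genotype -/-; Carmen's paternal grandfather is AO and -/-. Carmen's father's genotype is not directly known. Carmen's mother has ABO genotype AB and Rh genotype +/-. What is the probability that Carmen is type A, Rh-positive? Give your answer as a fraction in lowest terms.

Carmen's father's ABO genotype from OO × AO: 1/2 AO, 1/2 OO.
Crossing each possibility with the mother AB and summing P(type A): 1/2·1/2 + 1/2·1/2 = 1/2.
Similarly for Rh via the father's Rh distribution: P(Rh+) = 1/2.
Independent loci: 1/2 × 1/2 = 1/4.

1/4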